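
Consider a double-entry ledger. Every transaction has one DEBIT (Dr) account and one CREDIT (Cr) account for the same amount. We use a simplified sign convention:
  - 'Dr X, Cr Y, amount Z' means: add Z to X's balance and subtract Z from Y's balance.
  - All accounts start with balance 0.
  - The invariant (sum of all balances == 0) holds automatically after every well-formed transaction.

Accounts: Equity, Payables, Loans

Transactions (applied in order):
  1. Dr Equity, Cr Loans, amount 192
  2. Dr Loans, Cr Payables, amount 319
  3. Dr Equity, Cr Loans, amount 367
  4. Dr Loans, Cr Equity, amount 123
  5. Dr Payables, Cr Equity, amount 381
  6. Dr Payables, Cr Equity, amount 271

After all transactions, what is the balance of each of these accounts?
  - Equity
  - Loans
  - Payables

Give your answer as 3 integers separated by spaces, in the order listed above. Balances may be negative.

After txn 1 (Dr Equity, Cr Loans, amount 192): Equity=192 Loans=-192
After txn 2 (Dr Loans, Cr Payables, amount 319): Equity=192 Loans=127 Payables=-319
After txn 3 (Dr Equity, Cr Loans, amount 367): Equity=559 Loans=-240 Payables=-319
After txn 4 (Dr Loans, Cr Equity, amount 123): Equity=436 Loans=-117 Payables=-319
After txn 5 (Dr Payables, Cr Equity, amount 381): Equity=55 Loans=-117 Payables=62
After txn 6 (Dr Payables, Cr Equity, amount 271): Equity=-216 Loans=-117 Payables=333

Answer: -216 -117 333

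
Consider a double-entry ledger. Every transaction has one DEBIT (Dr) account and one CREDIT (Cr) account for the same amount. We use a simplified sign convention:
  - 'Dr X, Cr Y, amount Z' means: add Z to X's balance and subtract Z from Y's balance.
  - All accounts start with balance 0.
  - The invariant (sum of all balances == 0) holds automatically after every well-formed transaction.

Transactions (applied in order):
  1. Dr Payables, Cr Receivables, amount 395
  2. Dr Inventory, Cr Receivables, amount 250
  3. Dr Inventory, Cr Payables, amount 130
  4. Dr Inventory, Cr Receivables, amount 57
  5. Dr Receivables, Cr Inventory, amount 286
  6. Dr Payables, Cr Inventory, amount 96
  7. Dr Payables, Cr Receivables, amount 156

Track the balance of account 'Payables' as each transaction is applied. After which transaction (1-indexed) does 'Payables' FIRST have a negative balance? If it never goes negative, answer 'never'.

After txn 1: Payables=395
After txn 2: Payables=395
After txn 3: Payables=265
After txn 4: Payables=265
After txn 5: Payables=265
After txn 6: Payables=361
After txn 7: Payables=517

Answer: never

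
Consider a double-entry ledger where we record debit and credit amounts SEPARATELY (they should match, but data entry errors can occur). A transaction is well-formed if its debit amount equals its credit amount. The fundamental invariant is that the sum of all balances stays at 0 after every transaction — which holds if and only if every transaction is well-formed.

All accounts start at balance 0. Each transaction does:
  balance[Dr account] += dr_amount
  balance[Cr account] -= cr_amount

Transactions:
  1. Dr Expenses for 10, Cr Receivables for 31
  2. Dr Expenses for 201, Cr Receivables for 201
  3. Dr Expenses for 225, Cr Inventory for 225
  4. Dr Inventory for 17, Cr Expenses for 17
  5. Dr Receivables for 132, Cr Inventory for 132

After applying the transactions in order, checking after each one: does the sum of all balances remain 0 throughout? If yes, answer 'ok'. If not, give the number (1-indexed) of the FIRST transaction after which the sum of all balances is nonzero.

After txn 1: dr=10 cr=31 sum_balances=-21
After txn 2: dr=201 cr=201 sum_balances=-21
After txn 3: dr=225 cr=225 sum_balances=-21
After txn 4: dr=17 cr=17 sum_balances=-21
After txn 5: dr=132 cr=132 sum_balances=-21

Answer: 1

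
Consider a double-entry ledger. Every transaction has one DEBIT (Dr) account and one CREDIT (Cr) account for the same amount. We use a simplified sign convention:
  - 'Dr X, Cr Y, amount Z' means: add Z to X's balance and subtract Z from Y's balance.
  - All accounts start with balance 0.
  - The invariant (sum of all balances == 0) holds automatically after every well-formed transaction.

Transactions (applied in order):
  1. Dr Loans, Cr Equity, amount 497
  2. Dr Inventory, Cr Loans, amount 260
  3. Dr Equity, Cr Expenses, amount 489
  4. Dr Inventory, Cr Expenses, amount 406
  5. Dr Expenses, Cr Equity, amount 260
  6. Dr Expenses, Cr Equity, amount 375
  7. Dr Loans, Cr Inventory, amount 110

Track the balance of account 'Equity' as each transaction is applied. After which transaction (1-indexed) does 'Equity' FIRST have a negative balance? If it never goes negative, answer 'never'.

After txn 1: Equity=-497

Answer: 1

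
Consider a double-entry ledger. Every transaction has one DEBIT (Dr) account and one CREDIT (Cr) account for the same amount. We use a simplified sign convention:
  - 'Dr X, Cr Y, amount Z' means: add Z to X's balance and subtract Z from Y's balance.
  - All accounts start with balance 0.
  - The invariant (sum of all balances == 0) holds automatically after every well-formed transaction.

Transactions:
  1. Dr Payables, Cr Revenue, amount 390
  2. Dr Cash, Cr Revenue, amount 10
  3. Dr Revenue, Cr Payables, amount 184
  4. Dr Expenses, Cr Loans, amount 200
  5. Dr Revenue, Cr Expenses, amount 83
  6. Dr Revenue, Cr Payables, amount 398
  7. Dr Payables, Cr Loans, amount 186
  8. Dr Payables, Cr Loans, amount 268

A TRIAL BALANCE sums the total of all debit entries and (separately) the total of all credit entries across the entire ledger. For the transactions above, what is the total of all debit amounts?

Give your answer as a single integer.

Answer: 1719

Derivation:
Txn 1: debit+=390
Txn 2: debit+=10
Txn 3: debit+=184
Txn 4: debit+=200
Txn 5: debit+=83
Txn 6: debit+=398
Txn 7: debit+=186
Txn 8: debit+=268
Total debits = 1719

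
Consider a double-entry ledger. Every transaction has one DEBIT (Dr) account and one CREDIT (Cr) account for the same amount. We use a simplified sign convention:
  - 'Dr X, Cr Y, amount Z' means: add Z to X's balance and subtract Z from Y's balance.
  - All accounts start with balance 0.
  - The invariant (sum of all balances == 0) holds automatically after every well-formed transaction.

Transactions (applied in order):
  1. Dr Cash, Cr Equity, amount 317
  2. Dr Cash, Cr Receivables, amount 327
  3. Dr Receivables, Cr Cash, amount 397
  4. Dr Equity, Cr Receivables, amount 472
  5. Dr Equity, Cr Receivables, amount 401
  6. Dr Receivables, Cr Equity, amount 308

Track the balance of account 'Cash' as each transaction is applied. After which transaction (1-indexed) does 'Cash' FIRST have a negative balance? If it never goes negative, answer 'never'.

After txn 1: Cash=317
After txn 2: Cash=644
After txn 3: Cash=247
After txn 4: Cash=247
After txn 5: Cash=247
After txn 6: Cash=247

Answer: never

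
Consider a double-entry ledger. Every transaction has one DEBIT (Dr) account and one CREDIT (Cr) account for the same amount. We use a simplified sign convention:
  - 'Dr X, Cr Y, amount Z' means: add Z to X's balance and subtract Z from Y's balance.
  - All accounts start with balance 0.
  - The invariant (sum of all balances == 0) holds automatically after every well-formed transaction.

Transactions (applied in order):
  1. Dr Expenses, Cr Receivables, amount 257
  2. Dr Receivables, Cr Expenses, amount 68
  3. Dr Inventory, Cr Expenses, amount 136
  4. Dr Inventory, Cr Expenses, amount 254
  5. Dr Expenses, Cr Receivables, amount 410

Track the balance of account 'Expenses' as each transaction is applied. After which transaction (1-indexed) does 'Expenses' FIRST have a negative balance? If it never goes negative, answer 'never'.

Answer: 4

Derivation:
After txn 1: Expenses=257
After txn 2: Expenses=189
After txn 3: Expenses=53
After txn 4: Expenses=-201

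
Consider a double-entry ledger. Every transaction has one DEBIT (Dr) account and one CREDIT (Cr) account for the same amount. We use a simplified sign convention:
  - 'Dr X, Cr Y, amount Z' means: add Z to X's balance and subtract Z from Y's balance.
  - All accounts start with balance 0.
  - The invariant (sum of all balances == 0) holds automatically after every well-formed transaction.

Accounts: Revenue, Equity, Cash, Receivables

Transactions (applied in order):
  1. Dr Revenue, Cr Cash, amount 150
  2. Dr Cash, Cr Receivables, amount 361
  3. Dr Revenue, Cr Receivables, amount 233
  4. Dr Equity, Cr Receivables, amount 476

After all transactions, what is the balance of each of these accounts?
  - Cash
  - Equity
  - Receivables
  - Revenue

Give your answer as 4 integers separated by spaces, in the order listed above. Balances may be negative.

Answer: 211 476 -1070 383

Derivation:
After txn 1 (Dr Revenue, Cr Cash, amount 150): Cash=-150 Revenue=150
After txn 2 (Dr Cash, Cr Receivables, amount 361): Cash=211 Receivables=-361 Revenue=150
After txn 3 (Dr Revenue, Cr Receivables, amount 233): Cash=211 Receivables=-594 Revenue=383
After txn 4 (Dr Equity, Cr Receivables, amount 476): Cash=211 Equity=476 Receivables=-1070 Revenue=383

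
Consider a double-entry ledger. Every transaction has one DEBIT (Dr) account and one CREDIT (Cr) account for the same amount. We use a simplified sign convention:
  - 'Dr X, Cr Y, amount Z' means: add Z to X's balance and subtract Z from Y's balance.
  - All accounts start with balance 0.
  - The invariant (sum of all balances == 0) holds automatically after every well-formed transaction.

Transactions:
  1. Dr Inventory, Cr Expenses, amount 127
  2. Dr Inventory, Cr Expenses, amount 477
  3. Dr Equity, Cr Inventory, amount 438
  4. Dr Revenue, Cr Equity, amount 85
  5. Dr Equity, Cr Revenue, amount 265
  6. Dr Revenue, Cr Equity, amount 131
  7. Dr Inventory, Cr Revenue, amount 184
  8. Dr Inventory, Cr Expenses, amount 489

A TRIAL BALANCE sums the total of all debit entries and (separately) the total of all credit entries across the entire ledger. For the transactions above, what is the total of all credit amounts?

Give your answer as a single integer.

Answer: 2196

Derivation:
Txn 1: credit+=127
Txn 2: credit+=477
Txn 3: credit+=438
Txn 4: credit+=85
Txn 5: credit+=265
Txn 6: credit+=131
Txn 7: credit+=184
Txn 8: credit+=489
Total credits = 2196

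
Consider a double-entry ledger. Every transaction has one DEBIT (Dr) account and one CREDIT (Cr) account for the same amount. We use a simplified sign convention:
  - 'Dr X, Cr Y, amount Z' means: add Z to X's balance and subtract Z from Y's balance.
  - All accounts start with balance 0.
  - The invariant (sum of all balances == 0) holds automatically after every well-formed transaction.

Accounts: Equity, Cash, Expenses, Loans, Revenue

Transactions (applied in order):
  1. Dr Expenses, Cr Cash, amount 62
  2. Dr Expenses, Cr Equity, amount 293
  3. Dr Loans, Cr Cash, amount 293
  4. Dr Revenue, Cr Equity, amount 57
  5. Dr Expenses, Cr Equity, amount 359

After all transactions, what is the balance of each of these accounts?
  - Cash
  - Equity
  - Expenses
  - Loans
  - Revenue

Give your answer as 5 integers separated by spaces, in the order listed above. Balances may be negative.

Answer: -355 -709 714 293 57

Derivation:
After txn 1 (Dr Expenses, Cr Cash, amount 62): Cash=-62 Expenses=62
After txn 2 (Dr Expenses, Cr Equity, amount 293): Cash=-62 Equity=-293 Expenses=355
After txn 3 (Dr Loans, Cr Cash, amount 293): Cash=-355 Equity=-293 Expenses=355 Loans=293
After txn 4 (Dr Revenue, Cr Equity, amount 57): Cash=-355 Equity=-350 Expenses=355 Loans=293 Revenue=57
After txn 5 (Dr Expenses, Cr Equity, amount 359): Cash=-355 Equity=-709 Expenses=714 Loans=293 Revenue=57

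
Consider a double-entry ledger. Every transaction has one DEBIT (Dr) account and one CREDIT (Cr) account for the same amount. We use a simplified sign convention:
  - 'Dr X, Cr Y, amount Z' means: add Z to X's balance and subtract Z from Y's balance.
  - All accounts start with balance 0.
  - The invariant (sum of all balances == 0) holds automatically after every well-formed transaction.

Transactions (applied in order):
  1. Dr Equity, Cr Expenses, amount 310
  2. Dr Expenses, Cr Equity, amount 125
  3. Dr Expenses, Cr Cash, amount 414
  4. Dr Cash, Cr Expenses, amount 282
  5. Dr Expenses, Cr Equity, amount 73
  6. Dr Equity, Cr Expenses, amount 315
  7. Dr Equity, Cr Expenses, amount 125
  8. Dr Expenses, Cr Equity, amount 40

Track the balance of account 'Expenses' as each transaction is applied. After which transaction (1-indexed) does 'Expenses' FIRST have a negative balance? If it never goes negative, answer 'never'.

After txn 1: Expenses=-310

Answer: 1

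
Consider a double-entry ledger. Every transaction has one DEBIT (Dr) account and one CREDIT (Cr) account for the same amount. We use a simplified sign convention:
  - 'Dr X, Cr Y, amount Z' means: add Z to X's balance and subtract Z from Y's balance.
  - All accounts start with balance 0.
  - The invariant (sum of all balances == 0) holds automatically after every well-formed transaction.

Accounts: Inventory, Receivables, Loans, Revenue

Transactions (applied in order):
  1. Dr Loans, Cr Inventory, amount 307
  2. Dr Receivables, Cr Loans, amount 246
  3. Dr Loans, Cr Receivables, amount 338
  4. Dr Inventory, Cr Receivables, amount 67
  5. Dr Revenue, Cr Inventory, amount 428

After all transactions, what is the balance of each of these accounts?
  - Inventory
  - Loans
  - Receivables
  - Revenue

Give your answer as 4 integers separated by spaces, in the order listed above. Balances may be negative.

Answer: -668 399 -159 428

Derivation:
After txn 1 (Dr Loans, Cr Inventory, amount 307): Inventory=-307 Loans=307
After txn 2 (Dr Receivables, Cr Loans, amount 246): Inventory=-307 Loans=61 Receivables=246
After txn 3 (Dr Loans, Cr Receivables, amount 338): Inventory=-307 Loans=399 Receivables=-92
After txn 4 (Dr Inventory, Cr Receivables, amount 67): Inventory=-240 Loans=399 Receivables=-159
After txn 5 (Dr Revenue, Cr Inventory, amount 428): Inventory=-668 Loans=399 Receivables=-159 Revenue=428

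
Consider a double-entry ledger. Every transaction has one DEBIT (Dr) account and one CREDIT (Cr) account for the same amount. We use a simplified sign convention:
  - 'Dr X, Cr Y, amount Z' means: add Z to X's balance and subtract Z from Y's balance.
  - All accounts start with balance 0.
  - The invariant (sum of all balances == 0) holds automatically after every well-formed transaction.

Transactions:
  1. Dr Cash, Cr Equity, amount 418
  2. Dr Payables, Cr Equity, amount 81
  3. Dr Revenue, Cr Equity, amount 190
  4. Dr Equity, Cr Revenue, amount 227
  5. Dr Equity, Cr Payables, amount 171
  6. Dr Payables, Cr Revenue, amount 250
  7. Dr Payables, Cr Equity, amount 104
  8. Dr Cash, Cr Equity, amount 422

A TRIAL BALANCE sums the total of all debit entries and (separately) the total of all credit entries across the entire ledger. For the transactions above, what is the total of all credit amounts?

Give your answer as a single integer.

Answer: 1863

Derivation:
Txn 1: credit+=418
Txn 2: credit+=81
Txn 3: credit+=190
Txn 4: credit+=227
Txn 5: credit+=171
Txn 6: credit+=250
Txn 7: credit+=104
Txn 8: credit+=422
Total credits = 1863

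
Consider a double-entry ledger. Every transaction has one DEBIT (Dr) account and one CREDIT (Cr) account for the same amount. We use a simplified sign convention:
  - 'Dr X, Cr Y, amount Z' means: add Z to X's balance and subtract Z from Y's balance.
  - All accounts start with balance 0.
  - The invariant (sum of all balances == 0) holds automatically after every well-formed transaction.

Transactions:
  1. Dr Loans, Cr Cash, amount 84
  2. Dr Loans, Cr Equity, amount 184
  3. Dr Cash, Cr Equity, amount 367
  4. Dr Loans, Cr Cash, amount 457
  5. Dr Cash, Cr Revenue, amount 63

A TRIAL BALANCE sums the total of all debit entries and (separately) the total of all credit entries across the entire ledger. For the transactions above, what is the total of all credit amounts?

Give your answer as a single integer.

Answer: 1155

Derivation:
Txn 1: credit+=84
Txn 2: credit+=184
Txn 3: credit+=367
Txn 4: credit+=457
Txn 5: credit+=63
Total credits = 1155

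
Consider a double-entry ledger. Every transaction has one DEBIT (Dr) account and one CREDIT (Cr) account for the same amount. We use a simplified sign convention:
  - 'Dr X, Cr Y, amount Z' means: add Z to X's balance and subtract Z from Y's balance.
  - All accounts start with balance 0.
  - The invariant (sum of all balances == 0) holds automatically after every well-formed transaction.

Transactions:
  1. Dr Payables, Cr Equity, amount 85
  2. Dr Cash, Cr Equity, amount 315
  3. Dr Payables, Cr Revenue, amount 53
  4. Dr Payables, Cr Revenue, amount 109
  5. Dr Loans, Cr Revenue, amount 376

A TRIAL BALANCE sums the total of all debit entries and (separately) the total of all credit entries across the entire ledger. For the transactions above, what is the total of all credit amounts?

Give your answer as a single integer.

Answer: 938

Derivation:
Txn 1: credit+=85
Txn 2: credit+=315
Txn 3: credit+=53
Txn 4: credit+=109
Txn 5: credit+=376
Total credits = 938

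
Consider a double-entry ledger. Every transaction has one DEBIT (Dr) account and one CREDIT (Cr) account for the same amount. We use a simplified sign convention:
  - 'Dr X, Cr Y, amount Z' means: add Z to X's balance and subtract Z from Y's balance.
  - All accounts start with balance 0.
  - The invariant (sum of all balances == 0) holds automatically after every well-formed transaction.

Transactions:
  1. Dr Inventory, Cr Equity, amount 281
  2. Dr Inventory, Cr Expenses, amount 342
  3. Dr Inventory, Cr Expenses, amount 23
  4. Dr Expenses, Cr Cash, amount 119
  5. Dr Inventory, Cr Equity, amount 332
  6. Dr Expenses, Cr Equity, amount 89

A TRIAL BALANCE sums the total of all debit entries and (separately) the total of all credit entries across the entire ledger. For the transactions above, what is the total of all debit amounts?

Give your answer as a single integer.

Txn 1: debit+=281
Txn 2: debit+=342
Txn 3: debit+=23
Txn 4: debit+=119
Txn 5: debit+=332
Txn 6: debit+=89
Total debits = 1186

Answer: 1186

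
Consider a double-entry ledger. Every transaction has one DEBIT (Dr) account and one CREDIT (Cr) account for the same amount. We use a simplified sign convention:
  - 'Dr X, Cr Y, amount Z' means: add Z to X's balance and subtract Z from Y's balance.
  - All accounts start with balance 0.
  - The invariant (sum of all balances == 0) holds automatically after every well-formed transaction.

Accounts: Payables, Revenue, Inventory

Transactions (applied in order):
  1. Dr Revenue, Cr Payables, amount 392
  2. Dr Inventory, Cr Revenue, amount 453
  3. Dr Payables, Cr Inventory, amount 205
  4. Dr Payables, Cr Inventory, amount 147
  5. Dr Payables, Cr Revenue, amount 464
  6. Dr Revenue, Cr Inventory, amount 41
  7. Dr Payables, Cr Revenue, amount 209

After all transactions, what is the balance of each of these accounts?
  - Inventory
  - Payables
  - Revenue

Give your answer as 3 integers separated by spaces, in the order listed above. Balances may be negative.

After txn 1 (Dr Revenue, Cr Payables, amount 392): Payables=-392 Revenue=392
After txn 2 (Dr Inventory, Cr Revenue, amount 453): Inventory=453 Payables=-392 Revenue=-61
After txn 3 (Dr Payables, Cr Inventory, amount 205): Inventory=248 Payables=-187 Revenue=-61
After txn 4 (Dr Payables, Cr Inventory, amount 147): Inventory=101 Payables=-40 Revenue=-61
After txn 5 (Dr Payables, Cr Revenue, amount 464): Inventory=101 Payables=424 Revenue=-525
After txn 6 (Dr Revenue, Cr Inventory, amount 41): Inventory=60 Payables=424 Revenue=-484
After txn 7 (Dr Payables, Cr Revenue, amount 209): Inventory=60 Payables=633 Revenue=-693

Answer: 60 633 -693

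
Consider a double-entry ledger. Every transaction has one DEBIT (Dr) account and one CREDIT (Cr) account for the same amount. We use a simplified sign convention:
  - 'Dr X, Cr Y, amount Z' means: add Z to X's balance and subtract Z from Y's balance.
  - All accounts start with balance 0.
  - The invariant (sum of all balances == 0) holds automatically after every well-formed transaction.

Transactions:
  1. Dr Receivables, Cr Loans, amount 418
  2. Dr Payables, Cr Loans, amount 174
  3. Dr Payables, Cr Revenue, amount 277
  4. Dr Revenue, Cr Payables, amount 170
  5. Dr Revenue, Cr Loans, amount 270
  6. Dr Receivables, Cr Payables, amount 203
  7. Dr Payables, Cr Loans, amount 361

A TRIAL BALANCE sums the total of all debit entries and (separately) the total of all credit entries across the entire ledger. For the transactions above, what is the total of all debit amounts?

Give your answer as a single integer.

Answer: 1873

Derivation:
Txn 1: debit+=418
Txn 2: debit+=174
Txn 3: debit+=277
Txn 4: debit+=170
Txn 5: debit+=270
Txn 6: debit+=203
Txn 7: debit+=361
Total debits = 1873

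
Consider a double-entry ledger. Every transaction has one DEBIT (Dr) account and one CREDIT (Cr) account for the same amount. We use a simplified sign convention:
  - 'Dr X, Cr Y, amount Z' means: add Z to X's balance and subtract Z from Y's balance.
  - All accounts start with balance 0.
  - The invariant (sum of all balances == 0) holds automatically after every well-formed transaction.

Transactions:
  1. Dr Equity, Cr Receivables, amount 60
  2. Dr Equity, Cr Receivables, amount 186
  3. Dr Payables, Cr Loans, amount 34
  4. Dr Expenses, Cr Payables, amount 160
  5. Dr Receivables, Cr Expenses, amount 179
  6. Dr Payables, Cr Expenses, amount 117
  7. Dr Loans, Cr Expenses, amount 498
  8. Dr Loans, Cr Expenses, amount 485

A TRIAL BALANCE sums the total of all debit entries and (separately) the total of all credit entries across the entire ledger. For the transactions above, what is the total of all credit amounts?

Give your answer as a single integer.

Answer: 1719

Derivation:
Txn 1: credit+=60
Txn 2: credit+=186
Txn 3: credit+=34
Txn 4: credit+=160
Txn 5: credit+=179
Txn 6: credit+=117
Txn 7: credit+=498
Txn 8: credit+=485
Total credits = 1719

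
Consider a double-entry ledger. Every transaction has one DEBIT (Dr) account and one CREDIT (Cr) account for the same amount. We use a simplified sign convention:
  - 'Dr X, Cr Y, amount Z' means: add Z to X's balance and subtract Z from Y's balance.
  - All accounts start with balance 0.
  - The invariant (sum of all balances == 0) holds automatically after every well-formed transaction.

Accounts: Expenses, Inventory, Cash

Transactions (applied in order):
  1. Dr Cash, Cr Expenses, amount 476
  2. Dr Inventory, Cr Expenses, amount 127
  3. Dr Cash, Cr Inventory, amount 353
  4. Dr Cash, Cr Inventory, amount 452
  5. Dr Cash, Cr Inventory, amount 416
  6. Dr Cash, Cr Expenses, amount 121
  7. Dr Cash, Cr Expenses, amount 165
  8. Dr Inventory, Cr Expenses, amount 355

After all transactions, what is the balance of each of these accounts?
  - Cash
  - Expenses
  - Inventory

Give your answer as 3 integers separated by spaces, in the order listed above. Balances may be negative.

After txn 1 (Dr Cash, Cr Expenses, amount 476): Cash=476 Expenses=-476
After txn 2 (Dr Inventory, Cr Expenses, amount 127): Cash=476 Expenses=-603 Inventory=127
After txn 3 (Dr Cash, Cr Inventory, amount 353): Cash=829 Expenses=-603 Inventory=-226
After txn 4 (Dr Cash, Cr Inventory, amount 452): Cash=1281 Expenses=-603 Inventory=-678
After txn 5 (Dr Cash, Cr Inventory, amount 416): Cash=1697 Expenses=-603 Inventory=-1094
After txn 6 (Dr Cash, Cr Expenses, amount 121): Cash=1818 Expenses=-724 Inventory=-1094
After txn 7 (Dr Cash, Cr Expenses, amount 165): Cash=1983 Expenses=-889 Inventory=-1094
After txn 8 (Dr Inventory, Cr Expenses, amount 355): Cash=1983 Expenses=-1244 Inventory=-739

Answer: 1983 -1244 -739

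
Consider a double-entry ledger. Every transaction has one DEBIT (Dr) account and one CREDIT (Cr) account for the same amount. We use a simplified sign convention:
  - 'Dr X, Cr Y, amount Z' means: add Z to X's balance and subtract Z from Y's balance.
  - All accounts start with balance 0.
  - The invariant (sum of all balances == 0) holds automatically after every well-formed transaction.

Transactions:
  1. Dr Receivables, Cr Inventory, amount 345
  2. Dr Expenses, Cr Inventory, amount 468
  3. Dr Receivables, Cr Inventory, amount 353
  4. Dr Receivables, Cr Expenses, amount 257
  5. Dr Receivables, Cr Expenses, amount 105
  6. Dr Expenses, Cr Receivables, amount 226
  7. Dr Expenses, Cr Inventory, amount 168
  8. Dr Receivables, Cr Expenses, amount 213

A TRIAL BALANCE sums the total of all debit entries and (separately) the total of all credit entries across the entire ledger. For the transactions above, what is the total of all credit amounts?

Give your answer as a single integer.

Txn 1: credit+=345
Txn 2: credit+=468
Txn 3: credit+=353
Txn 4: credit+=257
Txn 5: credit+=105
Txn 6: credit+=226
Txn 7: credit+=168
Txn 8: credit+=213
Total credits = 2135

Answer: 2135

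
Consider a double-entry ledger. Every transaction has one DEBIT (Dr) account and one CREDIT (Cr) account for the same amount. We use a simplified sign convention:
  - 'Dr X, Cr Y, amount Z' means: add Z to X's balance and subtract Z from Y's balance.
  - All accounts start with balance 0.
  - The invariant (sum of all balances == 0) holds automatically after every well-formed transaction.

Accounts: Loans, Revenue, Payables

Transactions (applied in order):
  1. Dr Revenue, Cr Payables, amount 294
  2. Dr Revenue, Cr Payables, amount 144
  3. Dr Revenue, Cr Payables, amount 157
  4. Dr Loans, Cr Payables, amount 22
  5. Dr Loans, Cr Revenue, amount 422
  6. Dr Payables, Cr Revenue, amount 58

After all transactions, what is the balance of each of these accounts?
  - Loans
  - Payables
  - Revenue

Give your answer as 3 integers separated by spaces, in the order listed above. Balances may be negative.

After txn 1 (Dr Revenue, Cr Payables, amount 294): Payables=-294 Revenue=294
After txn 2 (Dr Revenue, Cr Payables, amount 144): Payables=-438 Revenue=438
After txn 3 (Dr Revenue, Cr Payables, amount 157): Payables=-595 Revenue=595
After txn 4 (Dr Loans, Cr Payables, amount 22): Loans=22 Payables=-617 Revenue=595
After txn 5 (Dr Loans, Cr Revenue, amount 422): Loans=444 Payables=-617 Revenue=173
After txn 6 (Dr Payables, Cr Revenue, amount 58): Loans=444 Payables=-559 Revenue=115

Answer: 444 -559 115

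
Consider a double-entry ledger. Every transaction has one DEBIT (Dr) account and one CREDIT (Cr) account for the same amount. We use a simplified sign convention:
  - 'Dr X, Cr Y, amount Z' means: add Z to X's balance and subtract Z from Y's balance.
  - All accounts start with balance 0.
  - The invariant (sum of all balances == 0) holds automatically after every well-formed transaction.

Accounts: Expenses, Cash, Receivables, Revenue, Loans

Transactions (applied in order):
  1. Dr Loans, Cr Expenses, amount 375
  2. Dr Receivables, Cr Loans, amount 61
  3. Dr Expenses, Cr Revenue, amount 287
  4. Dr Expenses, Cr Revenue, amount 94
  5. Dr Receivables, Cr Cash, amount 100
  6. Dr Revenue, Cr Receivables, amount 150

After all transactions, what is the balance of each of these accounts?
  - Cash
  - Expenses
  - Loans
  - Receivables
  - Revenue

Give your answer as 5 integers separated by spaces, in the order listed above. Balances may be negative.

Answer: -100 6 314 11 -231

Derivation:
After txn 1 (Dr Loans, Cr Expenses, amount 375): Expenses=-375 Loans=375
After txn 2 (Dr Receivables, Cr Loans, amount 61): Expenses=-375 Loans=314 Receivables=61
After txn 3 (Dr Expenses, Cr Revenue, amount 287): Expenses=-88 Loans=314 Receivables=61 Revenue=-287
After txn 4 (Dr Expenses, Cr Revenue, amount 94): Expenses=6 Loans=314 Receivables=61 Revenue=-381
After txn 5 (Dr Receivables, Cr Cash, amount 100): Cash=-100 Expenses=6 Loans=314 Receivables=161 Revenue=-381
After txn 6 (Dr Revenue, Cr Receivables, amount 150): Cash=-100 Expenses=6 Loans=314 Receivables=11 Revenue=-231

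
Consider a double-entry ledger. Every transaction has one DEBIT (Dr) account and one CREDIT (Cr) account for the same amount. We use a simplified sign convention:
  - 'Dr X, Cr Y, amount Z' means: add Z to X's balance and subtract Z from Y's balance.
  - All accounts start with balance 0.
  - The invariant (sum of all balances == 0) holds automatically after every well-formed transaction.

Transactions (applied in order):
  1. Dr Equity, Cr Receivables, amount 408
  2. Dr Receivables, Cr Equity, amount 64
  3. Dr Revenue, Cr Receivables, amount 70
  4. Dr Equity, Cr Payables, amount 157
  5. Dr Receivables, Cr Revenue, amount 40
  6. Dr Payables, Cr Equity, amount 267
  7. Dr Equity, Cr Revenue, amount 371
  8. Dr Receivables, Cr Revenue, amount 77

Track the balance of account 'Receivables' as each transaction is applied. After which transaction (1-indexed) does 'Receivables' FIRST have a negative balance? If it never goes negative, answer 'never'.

After txn 1: Receivables=-408

Answer: 1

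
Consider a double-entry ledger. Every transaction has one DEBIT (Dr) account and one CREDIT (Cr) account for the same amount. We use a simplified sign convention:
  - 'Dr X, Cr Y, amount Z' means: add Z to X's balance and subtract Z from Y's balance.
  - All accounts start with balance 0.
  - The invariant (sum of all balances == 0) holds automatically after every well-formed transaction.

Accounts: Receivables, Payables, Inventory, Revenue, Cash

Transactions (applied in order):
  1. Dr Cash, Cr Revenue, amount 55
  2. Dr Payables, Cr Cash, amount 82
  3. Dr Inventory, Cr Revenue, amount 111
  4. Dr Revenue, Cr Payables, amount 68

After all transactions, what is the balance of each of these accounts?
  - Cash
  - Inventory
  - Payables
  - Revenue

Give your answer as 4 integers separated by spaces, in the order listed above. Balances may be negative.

After txn 1 (Dr Cash, Cr Revenue, amount 55): Cash=55 Revenue=-55
After txn 2 (Dr Payables, Cr Cash, amount 82): Cash=-27 Payables=82 Revenue=-55
After txn 3 (Dr Inventory, Cr Revenue, amount 111): Cash=-27 Inventory=111 Payables=82 Revenue=-166
After txn 4 (Dr Revenue, Cr Payables, amount 68): Cash=-27 Inventory=111 Payables=14 Revenue=-98

Answer: -27 111 14 -98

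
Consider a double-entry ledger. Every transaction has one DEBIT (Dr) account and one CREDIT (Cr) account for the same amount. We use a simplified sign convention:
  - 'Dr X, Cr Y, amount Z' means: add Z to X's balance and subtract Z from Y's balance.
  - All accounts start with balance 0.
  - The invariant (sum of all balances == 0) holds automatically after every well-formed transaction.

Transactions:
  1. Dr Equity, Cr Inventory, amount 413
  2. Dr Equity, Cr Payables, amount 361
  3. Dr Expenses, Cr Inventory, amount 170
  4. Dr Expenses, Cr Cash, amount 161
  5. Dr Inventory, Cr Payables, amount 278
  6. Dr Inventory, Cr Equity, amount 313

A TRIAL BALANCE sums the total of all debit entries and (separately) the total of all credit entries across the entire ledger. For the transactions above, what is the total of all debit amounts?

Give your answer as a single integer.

Answer: 1696

Derivation:
Txn 1: debit+=413
Txn 2: debit+=361
Txn 3: debit+=170
Txn 4: debit+=161
Txn 5: debit+=278
Txn 6: debit+=313
Total debits = 1696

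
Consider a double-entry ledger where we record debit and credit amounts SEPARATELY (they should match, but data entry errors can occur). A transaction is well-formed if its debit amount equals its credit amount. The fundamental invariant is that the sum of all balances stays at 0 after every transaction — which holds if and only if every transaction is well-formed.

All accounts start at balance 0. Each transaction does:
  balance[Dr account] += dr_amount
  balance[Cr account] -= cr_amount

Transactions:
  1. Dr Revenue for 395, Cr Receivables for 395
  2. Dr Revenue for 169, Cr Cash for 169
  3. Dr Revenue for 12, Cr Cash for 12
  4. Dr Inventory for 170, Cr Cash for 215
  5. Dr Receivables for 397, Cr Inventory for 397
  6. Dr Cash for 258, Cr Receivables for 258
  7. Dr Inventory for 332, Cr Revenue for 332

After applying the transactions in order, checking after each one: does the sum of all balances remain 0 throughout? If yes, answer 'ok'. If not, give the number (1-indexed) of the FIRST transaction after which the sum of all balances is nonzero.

After txn 1: dr=395 cr=395 sum_balances=0
After txn 2: dr=169 cr=169 sum_balances=0
After txn 3: dr=12 cr=12 sum_balances=0
After txn 4: dr=170 cr=215 sum_balances=-45
After txn 5: dr=397 cr=397 sum_balances=-45
After txn 6: dr=258 cr=258 sum_balances=-45
After txn 7: dr=332 cr=332 sum_balances=-45

Answer: 4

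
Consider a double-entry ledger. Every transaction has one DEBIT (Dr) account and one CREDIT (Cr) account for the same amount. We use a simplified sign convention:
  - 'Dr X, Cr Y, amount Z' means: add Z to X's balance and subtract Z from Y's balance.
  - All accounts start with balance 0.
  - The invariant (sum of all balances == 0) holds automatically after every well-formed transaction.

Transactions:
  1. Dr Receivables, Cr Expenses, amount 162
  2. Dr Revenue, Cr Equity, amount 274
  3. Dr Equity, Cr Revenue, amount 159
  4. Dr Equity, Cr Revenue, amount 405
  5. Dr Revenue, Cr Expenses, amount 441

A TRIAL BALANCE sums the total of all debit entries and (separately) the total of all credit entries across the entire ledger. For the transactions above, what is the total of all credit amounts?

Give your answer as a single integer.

Answer: 1441

Derivation:
Txn 1: credit+=162
Txn 2: credit+=274
Txn 3: credit+=159
Txn 4: credit+=405
Txn 5: credit+=441
Total credits = 1441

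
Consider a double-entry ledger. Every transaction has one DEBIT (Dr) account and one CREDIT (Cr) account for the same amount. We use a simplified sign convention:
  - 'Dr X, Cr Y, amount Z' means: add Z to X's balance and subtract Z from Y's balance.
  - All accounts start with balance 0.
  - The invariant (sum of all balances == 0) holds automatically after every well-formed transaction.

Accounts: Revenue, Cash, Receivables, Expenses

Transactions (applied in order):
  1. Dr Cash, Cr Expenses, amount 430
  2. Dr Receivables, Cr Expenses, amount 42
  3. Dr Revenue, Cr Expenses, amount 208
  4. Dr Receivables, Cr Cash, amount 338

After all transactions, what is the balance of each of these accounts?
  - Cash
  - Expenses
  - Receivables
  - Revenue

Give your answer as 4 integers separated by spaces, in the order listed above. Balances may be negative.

Answer: 92 -680 380 208

Derivation:
After txn 1 (Dr Cash, Cr Expenses, amount 430): Cash=430 Expenses=-430
After txn 2 (Dr Receivables, Cr Expenses, amount 42): Cash=430 Expenses=-472 Receivables=42
After txn 3 (Dr Revenue, Cr Expenses, amount 208): Cash=430 Expenses=-680 Receivables=42 Revenue=208
After txn 4 (Dr Receivables, Cr Cash, amount 338): Cash=92 Expenses=-680 Receivables=380 Revenue=208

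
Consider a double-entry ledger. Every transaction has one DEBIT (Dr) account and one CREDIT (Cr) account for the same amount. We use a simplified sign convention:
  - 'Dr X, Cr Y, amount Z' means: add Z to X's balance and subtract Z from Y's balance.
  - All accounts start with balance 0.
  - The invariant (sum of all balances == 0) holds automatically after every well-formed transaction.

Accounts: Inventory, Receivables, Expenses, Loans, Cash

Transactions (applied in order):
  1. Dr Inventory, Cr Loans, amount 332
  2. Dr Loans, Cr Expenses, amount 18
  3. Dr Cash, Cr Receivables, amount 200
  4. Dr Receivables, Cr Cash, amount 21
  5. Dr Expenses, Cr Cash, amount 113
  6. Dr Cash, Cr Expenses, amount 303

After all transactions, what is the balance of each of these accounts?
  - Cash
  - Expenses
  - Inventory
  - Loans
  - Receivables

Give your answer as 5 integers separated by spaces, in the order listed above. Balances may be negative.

Answer: 369 -208 332 -314 -179

Derivation:
After txn 1 (Dr Inventory, Cr Loans, amount 332): Inventory=332 Loans=-332
After txn 2 (Dr Loans, Cr Expenses, amount 18): Expenses=-18 Inventory=332 Loans=-314
After txn 3 (Dr Cash, Cr Receivables, amount 200): Cash=200 Expenses=-18 Inventory=332 Loans=-314 Receivables=-200
After txn 4 (Dr Receivables, Cr Cash, amount 21): Cash=179 Expenses=-18 Inventory=332 Loans=-314 Receivables=-179
After txn 5 (Dr Expenses, Cr Cash, amount 113): Cash=66 Expenses=95 Inventory=332 Loans=-314 Receivables=-179
After txn 6 (Dr Cash, Cr Expenses, amount 303): Cash=369 Expenses=-208 Inventory=332 Loans=-314 Receivables=-179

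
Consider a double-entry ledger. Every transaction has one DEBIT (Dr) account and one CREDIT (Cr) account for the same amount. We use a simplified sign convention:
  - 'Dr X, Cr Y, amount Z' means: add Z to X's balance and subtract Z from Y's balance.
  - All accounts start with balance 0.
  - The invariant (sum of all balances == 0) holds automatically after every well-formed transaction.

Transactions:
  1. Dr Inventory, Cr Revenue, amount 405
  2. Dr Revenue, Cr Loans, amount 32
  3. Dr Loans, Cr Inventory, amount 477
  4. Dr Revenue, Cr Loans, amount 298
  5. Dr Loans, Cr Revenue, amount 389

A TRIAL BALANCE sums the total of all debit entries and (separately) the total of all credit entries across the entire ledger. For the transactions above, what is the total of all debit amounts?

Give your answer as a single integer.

Txn 1: debit+=405
Txn 2: debit+=32
Txn 3: debit+=477
Txn 4: debit+=298
Txn 5: debit+=389
Total debits = 1601

Answer: 1601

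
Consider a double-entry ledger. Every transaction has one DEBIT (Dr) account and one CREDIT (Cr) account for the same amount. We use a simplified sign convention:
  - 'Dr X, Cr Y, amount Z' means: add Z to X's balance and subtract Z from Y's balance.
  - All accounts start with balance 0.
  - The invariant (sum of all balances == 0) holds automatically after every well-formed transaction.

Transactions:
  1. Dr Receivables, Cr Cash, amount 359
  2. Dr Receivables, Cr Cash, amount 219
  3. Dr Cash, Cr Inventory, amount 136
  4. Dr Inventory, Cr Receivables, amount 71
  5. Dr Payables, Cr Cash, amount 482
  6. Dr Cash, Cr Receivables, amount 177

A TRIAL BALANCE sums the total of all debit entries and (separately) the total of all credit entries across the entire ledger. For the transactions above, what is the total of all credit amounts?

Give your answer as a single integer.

Answer: 1444

Derivation:
Txn 1: credit+=359
Txn 2: credit+=219
Txn 3: credit+=136
Txn 4: credit+=71
Txn 5: credit+=482
Txn 6: credit+=177
Total credits = 1444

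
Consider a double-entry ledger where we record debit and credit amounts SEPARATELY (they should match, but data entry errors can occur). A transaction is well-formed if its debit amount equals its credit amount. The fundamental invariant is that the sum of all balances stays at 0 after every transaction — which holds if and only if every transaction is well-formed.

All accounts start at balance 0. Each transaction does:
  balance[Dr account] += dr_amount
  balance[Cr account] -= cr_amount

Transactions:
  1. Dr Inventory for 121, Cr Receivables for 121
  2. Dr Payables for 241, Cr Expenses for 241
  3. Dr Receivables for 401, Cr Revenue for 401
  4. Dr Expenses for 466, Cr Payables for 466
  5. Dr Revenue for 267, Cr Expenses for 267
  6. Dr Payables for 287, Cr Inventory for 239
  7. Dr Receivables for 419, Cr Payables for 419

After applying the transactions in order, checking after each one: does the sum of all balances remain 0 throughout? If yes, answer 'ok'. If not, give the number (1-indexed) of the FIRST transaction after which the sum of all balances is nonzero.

After txn 1: dr=121 cr=121 sum_balances=0
After txn 2: dr=241 cr=241 sum_balances=0
After txn 3: dr=401 cr=401 sum_balances=0
After txn 4: dr=466 cr=466 sum_balances=0
After txn 5: dr=267 cr=267 sum_balances=0
After txn 6: dr=287 cr=239 sum_balances=48
After txn 7: dr=419 cr=419 sum_balances=48

Answer: 6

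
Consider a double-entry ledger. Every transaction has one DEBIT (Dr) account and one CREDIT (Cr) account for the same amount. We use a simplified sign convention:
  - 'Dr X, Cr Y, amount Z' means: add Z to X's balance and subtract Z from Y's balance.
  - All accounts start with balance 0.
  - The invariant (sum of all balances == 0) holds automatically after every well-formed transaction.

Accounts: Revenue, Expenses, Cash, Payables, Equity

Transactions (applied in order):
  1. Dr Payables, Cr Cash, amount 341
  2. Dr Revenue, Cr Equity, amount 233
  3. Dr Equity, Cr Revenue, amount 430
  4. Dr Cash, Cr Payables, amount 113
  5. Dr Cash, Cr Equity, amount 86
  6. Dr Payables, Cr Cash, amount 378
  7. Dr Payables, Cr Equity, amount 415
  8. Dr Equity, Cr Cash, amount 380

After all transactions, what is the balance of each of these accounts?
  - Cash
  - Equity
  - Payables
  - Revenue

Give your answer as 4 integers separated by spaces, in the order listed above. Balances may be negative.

Answer: -900 76 1021 -197

Derivation:
After txn 1 (Dr Payables, Cr Cash, amount 341): Cash=-341 Payables=341
After txn 2 (Dr Revenue, Cr Equity, amount 233): Cash=-341 Equity=-233 Payables=341 Revenue=233
After txn 3 (Dr Equity, Cr Revenue, amount 430): Cash=-341 Equity=197 Payables=341 Revenue=-197
After txn 4 (Dr Cash, Cr Payables, amount 113): Cash=-228 Equity=197 Payables=228 Revenue=-197
After txn 5 (Dr Cash, Cr Equity, amount 86): Cash=-142 Equity=111 Payables=228 Revenue=-197
After txn 6 (Dr Payables, Cr Cash, amount 378): Cash=-520 Equity=111 Payables=606 Revenue=-197
After txn 7 (Dr Payables, Cr Equity, amount 415): Cash=-520 Equity=-304 Payables=1021 Revenue=-197
After txn 8 (Dr Equity, Cr Cash, amount 380): Cash=-900 Equity=76 Payables=1021 Revenue=-197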